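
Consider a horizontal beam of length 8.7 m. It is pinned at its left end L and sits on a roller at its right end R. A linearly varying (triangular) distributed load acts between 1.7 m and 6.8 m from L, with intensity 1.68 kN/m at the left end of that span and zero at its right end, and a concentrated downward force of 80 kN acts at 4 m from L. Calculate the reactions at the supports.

Resultant of the triangular load: ½ × 1.68 × 5.1 = 4.284 kN, acting at 3.4 m from L (one-third of the span from the peak).
Taking moments about L: R_y·8.7 − (½·1.68·5.1)·3.4 − 80·4 = 0 → R_y = 334.5656/8.7 = 38.4558 ≈ 38.46 kN.
ΣF_y = 0: L_y + 38.4558 − ½·1.68·5.1 − 80 = 0 → L_y = 45.83 kN.
ΣF_x = 0: no horizontal applied forces, so L_x = 0.

L_x = 0, L_y = 45.83 kN, R_y = 38.46 kN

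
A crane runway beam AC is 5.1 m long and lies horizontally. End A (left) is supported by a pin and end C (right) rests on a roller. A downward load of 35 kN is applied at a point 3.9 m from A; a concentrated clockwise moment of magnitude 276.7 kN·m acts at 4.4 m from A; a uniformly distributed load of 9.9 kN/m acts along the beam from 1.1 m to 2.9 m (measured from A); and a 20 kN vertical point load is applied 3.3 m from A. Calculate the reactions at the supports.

A_x = 0, A_y = -28.13 kN, C_y = 100.9 kN

Resultant of the distributed load: 9.9 × 1.8 = 17.82 kN at 2 m from A.
ΣM about A: C_y·5.1 − 35·3.9 − 276.7 − (9.9·1.8)·2 − 20·3.3 = 0 → C_y = 514.84/5.1 = 100.949 ≈ 100.9 kN.
ΣF_y = 0: A_y + 100.949 − 35 − 9.9·1.8 − 20 = 0 → A_y = -28.13 kN.
ΣF_x = 0: no horizontal applied forces, so A_x = 0.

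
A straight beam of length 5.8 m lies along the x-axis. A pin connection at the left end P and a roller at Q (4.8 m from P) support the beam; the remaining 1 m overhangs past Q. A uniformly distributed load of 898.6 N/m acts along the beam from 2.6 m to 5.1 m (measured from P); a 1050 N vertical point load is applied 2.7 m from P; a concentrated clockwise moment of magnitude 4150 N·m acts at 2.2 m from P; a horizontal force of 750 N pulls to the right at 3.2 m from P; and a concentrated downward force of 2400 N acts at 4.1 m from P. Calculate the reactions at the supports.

P_x = -750.0 N, P_y = 389.4 N, Q_y = 5307 N

Resultant of the distributed load: 898.6 × 2.5 = 2246.5 N at 3.85 m from P.
Taking moments about P: Q_y·4.8 − (898.6·2.5)·3.85 − 1050·2.7 − 4150 − 2400·4.1 = 0 → Q_y = 25474.025/4.8 = 5307.09 ≈ 5307 N.
ΣF_y = 0: P_y + 5307.09 − 898.6·2.5 − 1050 − 2400 = 0 → P_y = 389.4 N.
ΣF_x = 0: P_x + 750 = 0 → P_x = -750.0 N.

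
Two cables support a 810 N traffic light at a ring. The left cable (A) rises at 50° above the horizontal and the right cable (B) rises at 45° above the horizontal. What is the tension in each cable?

ΣF_x = 0: −T_A·cos50° + T_B·cos45° = 0 → T_B = 0.909039·T_A.
ΣF_y = 0: T_A·sin50° + T_B·sin45° = 810.
Substitute: T_A·(0.766044 + 0.909039·0.707107) = 810 → T_A = 574.944 ≈ 574.9 N.
Then T_B = 0.909039 × 574.944 = 522.6 N.

T_A = 574.9 N, T_B = 522.6 N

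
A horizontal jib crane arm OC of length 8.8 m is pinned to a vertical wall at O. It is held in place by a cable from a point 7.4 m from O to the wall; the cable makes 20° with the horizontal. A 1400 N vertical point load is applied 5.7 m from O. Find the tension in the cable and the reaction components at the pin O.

ΣM about O: T·sin20°·7.4 − 1400·5.7 = 0 → T = 7980/(7.4·0.34202) = 3152.97 ≈ 3153 N.
ΣF_x = 0: O_x − T·cos20° = 0 → O_x = 3152.97 × 0.939693 = 2963 N.
ΣF_y = 0: O_y + T·sin20° − 1400 = 0 → O_y = 1400 − 3152.97 × 0.34202 = 321.6 N.

T = 3153 N, O_x = 2963 N, O_y = 321.6 N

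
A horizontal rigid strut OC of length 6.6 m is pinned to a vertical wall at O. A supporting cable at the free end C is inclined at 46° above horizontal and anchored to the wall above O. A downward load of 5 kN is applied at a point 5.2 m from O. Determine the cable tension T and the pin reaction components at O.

T = 5.476 kN, O_x = 3.804 kN, O_y = 1.061 kN

ΣM about O: T·sin46°·6.6 − 5·5.2 = 0 → T = 26/(6.6·0.71934) = 5.4764 ≈ 5.476 kN.
ΣF_x = 0: O_x − T·cos46° = 0 → O_x = 5.4764 × 0.694658 = 3.804 kN.
ΣF_y = 0: O_y + T·sin46° − 5 = 0 → O_y = 5 − 5.4764 × 0.71934 = 1.061 kN.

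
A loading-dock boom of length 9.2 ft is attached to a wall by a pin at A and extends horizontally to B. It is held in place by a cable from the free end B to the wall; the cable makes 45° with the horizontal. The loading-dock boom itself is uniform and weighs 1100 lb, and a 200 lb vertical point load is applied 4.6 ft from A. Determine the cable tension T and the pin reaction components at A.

ΣM about A: T·sin45°·9.2 − 1100·4.6 − 200·4.6 = 0 → T = 5980/(9.2·0.707107) = 919.239 ≈ 919.2 lb.
ΣF_x = 0: A_x − T·cos45° = 0 → A_x = 919.239 × 0.707107 = 650.0 lb.
ΣF_y = 0: A_y + T·sin45° − 1100 − 200 = 0 → A_y = 1300 − 919.239 × 0.707107 = 650.0 lb.

T = 919.2 lb, A_x = 650.0 lb, A_y = 650.0 lb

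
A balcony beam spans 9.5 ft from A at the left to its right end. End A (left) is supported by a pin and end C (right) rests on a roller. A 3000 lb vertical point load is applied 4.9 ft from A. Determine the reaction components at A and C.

Moments about A: C_y·9.5 − 3000·4.9 = 0 → C_y = 14700/9.5 = 1547.37 ≈ 1547 lb.
ΣF_y = 0: A_y + 1547.37 − 3000 = 0 → A_y = 1453 lb.
ΣF_x = 0: no horizontal applied forces, so A_x = 0.

A_x = 0, A_y = 1453 lb, C_y = 1547 lb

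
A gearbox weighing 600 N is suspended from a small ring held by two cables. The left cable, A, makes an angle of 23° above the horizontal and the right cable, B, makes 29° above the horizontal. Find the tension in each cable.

T_A = 665.9 N, T_B = 700.9 N

ΣF_x = 0: −T_A·cos23° + T_B·cos29° = 0 → T_B = 1.05246·T_A.
ΣF_y = 0: T_A·sin23° + T_B·sin29° = 600.
Substitute: T_A·(0.390731 + 1.05246·0.48481) = 600 → T_A = 665.946 ≈ 665.9 N.
Then T_B = 1.05246 × 665.946 = 700.9 N.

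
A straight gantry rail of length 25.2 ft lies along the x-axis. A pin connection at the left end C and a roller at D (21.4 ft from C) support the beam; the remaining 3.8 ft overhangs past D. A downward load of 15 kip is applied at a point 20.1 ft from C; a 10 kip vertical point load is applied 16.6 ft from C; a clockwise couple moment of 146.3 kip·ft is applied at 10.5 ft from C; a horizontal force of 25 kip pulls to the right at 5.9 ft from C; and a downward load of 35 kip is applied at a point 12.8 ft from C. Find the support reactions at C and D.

C_x = -25.00 kip, C_y = 10.38 kip, D_y = 49.62 kip

ΣM about C: D_y·21.4 − 15·20.1 − 10·16.6 − 146.3 − 35·12.8 = 0 → D_y = 1061.8/21.4 = 49.6168 ≈ 49.62 kip.
ΣF_y = 0: C_y + 49.6168 − 15 − 10 − 35 = 0 → C_y = 10.38 kip.
ΣF_x = 0: C_x + 25 = 0 → C_x = -25.00 kip.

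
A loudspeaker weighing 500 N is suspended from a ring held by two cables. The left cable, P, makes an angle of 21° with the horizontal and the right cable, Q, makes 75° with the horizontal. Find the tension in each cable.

T_P = 130.1 N, T_Q = 469.4 N

ΣF_x = 0: −T_P·cos21° + T_Q·cos75° = 0 → T_Q = 3.60708·T_P.
ΣF_y = 0: T_P·sin21° + T_Q·sin75° = 500.
Substitute: T_P·(0.358368 + 3.60708·0.965926) = 500 → T_P = 130.122 ≈ 130.1 N.
Then T_Q = 3.60708 × 130.122 = 469.4 N.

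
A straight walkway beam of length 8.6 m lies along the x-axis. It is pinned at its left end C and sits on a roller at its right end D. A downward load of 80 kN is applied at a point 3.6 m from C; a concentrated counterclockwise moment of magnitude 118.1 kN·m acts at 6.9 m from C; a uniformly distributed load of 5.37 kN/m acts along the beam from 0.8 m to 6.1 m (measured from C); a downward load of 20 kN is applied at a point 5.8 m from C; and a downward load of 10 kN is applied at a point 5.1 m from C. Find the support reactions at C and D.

Resultant of the distributed load: 5.37 × 5.3 = 28.461 kN at 3.45 m from C.
Taking moments about C: D_y·8.6 − 80·3.6 + 118.1 − (5.37·5.3)·3.45 − 20·5.8 − 10·5.1 = 0 → D_y = 435.09045/8.6 = 50.5919 ≈ 50.59 kN.
ΣF_y = 0: C_y + 50.5919 − 80 − 5.37·5.3 − 20 − 10 = 0 → C_y = 87.87 kN.
ΣF_x = 0: no horizontal applied forces, so C_x = 0.

C_x = 0, C_y = 87.87 kN, D_y = 50.59 kN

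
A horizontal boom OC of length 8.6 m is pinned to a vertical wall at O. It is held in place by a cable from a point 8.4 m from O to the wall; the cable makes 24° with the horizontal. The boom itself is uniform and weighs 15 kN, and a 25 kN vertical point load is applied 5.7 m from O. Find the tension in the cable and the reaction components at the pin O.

ΣM about O: T·sin24°·8.4 − 15·4.3 − 25·5.7 = 0 → T = 207/(8.4·0.406737) = 60.5867 ≈ 60.59 kN.
ΣF_x = 0: O_x − T·cos24° = 0 → O_x = 60.5867 × 0.913545 = 55.35 kN.
ΣF_y = 0: O_y + T·sin24° − 15 − 25 = 0 → O_y = 40 − 60.5867 × 0.406737 = 15.36 kN.

T = 60.59 kN, O_x = 55.35 kN, O_y = 15.36 kN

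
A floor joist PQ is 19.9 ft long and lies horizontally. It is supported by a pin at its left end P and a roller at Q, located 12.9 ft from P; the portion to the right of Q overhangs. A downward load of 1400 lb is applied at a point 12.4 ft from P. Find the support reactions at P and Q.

P_x = 0, P_y = 54.26 lb, Q_y = 1346 lb

Moments about P: Q_y·12.9 − 1400·12.4 = 0 → Q_y = 17360/12.9 = 1345.74 ≈ 1346 lb.
ΣF_y = 0: P_y + 1345.74 − 1400 = 0 → P_y = 54.26 lb.
ΣF_x = 0: no horizontal applied forces, so P_x = 0.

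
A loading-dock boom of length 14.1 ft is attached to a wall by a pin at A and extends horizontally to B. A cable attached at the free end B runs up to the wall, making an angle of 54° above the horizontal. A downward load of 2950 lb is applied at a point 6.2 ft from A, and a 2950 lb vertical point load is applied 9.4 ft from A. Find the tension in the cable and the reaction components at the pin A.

T = 4034 lb, A_x = 2371 lb, A_y = 2636 lb

ΣM about A: T·sin54°·14.1 − 2950·6.2 − 2950·9.4 = 0 → T = 46020/(14.1·0.809017) = 4034.32 ≈ 4034 lb.
ΣF_x = 0: A_x − T·cos54° = 0 → A_x = 4034.32 × 0.587785 = 2371 lb.
ΣF_y = 0: A_y + T·sin54° − 2950 − 2950 = 0 → A_y = 5900 − 4034.32 × 0.809017 = 2636 lb.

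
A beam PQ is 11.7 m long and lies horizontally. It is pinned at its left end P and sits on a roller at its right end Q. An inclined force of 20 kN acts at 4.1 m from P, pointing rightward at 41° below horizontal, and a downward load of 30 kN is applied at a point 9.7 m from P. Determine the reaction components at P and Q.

P_x = -15.09 kN, P_y = 13.65 kN, Q_y = 29.47 kN

Moments about P: Q_y·11.7 − 20·sin41°·4.1 − 30·9.7 = 0 → Q_y = 344.797/11.7 = 29.4698 ≈ 29.47 kN.
ΣF_y = 0: P_y + 29.4698 − 20·sin41° − 30 = 0 → P_y = 13.65 kN.
ΣF_x = 0: P_x + 20·cos41° = 0 → P_x = -15.09 kN.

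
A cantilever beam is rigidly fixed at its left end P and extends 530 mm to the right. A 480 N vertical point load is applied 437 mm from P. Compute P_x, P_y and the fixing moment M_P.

ΣF_x = 0: P_x = 0.
ΣF_y = 0: P_y − 480 = 0 → P_y = 480.0 N.
ΣM about P: M_P − 480·437 = 0 → M_P = 209800 N·mm.

P_x = 0, P_y = 480.0 N, M_P = 209800 N·mm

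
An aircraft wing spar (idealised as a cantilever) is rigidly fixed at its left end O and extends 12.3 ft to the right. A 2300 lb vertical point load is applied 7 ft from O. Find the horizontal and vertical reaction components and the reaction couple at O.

ΣF_x = 0: O_x = 0.
ΣF_y = 0: O_y − 2300 = 0 → O_y = 2300 lb.
ΣM about O: M_O − 2300·7 = 0 → M_O = 16100 lb·ft.

O_x = 0, O_y = 2300 lb, M_O = 16100 lb·ft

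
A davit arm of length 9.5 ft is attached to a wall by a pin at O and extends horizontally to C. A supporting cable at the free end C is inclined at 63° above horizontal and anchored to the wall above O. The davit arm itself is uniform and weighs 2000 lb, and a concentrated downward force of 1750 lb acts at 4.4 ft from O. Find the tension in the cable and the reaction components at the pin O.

T = 2032 lb, O_x = 922.5 lb, O_y = 1939 lb

ΣM about O: T·sin63°·9.5 − 2000·4.75 − 1750·4.4 = 0 → T = 17200/(9.5·0.891007) = 2032 lb.
ΣF_x = 0: O_x − T·cos63° = 0 → O_x = 2032 × 0.45399 = 922.5 lb.
ΣF_y = 0: O_y + T·sin63° − 2000 − 1750 = 0 → O_y = 3750 − 2032 × 0.891007 = 1939 lb.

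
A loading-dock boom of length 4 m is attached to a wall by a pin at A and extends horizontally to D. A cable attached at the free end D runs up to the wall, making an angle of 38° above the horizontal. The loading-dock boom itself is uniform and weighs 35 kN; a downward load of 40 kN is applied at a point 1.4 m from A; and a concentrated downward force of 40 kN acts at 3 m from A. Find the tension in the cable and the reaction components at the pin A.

T = 99.89 kN, A_x = 78.72 kN, A_y = 53.50 kN

ΣM about A: T·sin38°·4 − 35·2 − 40·1.4 − 40·3 = 0 → T = 246/(4·0.615661) = 99.8926 ≈ 99.89 kN.
ΣF_x = 0: A_x − T·cos38° = 0 → A_x = 99.8926 × 0.788011 = 78.72 kN.
ΣF_y = 0: A_y + T·sin38° − 35 − 40 − 40 = 0 → A_y = 115 − 99.8926 × 0.615661 = 53.50 kN.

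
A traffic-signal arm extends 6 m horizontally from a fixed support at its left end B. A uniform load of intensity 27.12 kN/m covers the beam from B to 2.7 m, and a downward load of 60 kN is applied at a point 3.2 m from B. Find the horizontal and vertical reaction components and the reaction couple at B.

B_x = 0, B_y = 133.2 kN, M_B = 290.9 kN·m

Resultant of the distributed load: 27.12 × 2.7 = 73.224 kN at 1.35 m from B.
ΣF_x = 0: B_x = 0.
ΣF_y = 0: B_y − 27.12·2.7 − 60 = 0 → B_y = 133.2 kN.
ΣM about B: M_B − (27.12·2.7)·1.35 − 60·3.2 = 0 → M_B = 290.9 kN·m.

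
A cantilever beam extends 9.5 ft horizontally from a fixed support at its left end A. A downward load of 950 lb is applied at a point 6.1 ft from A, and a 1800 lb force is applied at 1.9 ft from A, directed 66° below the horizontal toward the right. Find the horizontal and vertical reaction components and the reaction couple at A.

A_x = -732.1 lb, A_y = 2594 lb, M_A = 8919 lb·ft

ΣF_x = 0: A_x + 1800·cos66° = 0 → A_x = -732.1 lb.
ΣF_y = 0: A_y − 950 − 1800·sin66° = 0 → A_y = 2594 lb.
ΣM about A: M_A − 950·6.1 − 1800·sin66°·1.9 = 0 → M_A = 8919 lb·ft.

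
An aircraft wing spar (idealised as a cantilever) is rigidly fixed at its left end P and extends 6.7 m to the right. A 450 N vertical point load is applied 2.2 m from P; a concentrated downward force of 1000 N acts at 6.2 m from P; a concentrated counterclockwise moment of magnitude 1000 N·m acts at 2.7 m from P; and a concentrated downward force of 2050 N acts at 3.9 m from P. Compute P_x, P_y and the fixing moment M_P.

ΣF_x = 0: P_x = 0.
ΣF_y = 0: P_y − 450 − 1000 − 2050 = 0 → P_y = 3500 N.
ΣM about P: M_P − 450·2.2 − 1000·6.2 + 1000 − 2050·3.9 = 0 → M_P = 14180 N·m.

P_x = 0, P_y = 3500 N, M_P = 14180 N·m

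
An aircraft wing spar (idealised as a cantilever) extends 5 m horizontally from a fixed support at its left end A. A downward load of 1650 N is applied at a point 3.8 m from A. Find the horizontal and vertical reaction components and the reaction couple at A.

A_x = 0, A_y = 1650 N, M_A = 6270 N·m

ΣF_x = 0: A_x = 0.
ΣF_y = 0: A_y − 1650 = 0 → A_y = 1650 N.
ΣM about A: M_A − 1650·3.8 = 0 → M_A = 6270 N·m.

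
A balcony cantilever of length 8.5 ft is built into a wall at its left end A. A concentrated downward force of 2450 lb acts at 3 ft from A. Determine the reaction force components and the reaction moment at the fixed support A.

A_x = 0, A_y = 2450 lb, M_A = 7350 lb·ft

ΣF_x = 0: A_x = 0.
ΣF_y = 0: A_y − 2450 = 0 → A_y = 2450 lb.
ΣM about A: M_A − 2450·3 = 0 → M_A = 7350 lb·ft.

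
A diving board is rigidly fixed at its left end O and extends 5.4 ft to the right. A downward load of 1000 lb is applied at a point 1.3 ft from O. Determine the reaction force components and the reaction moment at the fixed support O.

ΣF_x = 0: O_x = 0.
ΣF_y = 0: O_y − 1000 = 0 → O_y = 1000 lb.
ΣM about O: M_O − 1000·1.3 = 0 → M_O = 1300 lb·ft.

O_x = 0, O_y = 1000 lb, M_O = 1300 lb·ft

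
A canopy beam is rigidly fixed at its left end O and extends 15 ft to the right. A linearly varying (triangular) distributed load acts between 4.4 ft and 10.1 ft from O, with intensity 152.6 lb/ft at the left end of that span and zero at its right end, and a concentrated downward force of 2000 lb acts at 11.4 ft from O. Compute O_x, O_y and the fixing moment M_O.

O_x = 0, O_y = 2435 lb, M_O = 25540 lb·ft

Resultant of the triangular load: ½ × 152.6 × 5.7 = 434.91 lb, acting at 6.3 ft from O (one-third of the span from the peak).
ΣF_x = 0: O_x = 0.
ΣF_y = 0: O_y − ½·152.6·5.7 − 2000 = 0 → O_y = 2435 lb.
ΣM about O: M_O − (½·152.6·5.7)·6.3 − 2000·11.4 = 0 → M_O = 25540 lb·ft.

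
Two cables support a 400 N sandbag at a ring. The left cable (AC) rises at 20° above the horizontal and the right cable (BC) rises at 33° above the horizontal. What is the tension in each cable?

T_AC = 420.1 N, T_BC = 470.6 N

ΣF_x = 0: −T_AC·cos20° + T_BC·cos33° = 0 → T_BC = 1.12045·T_AC.
ΣF_y = 0: T_AC·sin20° + T_BC·sin33° = 400.
Substitute: T_AC·(0.34202 + 1.12045·0.544639) = 400 → T_AC = 420.053 ≈ 420.1 N.
Then T_BC = 1.12045 × 420.053 = 470.6 N.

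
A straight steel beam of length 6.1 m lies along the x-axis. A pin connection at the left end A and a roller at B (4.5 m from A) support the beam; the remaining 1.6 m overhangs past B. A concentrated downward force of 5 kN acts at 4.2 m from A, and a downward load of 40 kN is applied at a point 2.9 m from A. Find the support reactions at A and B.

Taking moments about A: B_y·4.5 − 5·4.2 − 40·2.9 = 0 → B_y = 137/4.5 = 30.4444 ≈ 30.44 kN.
ΣF_y = 0: A_y + 30.4444 − 5 − 40 = 0 → A_y = 14.56 kN.
ΣF_x = 0: no horizontal applied forces, so A_x = 0.

A_x = 0, A_y = 14.56 kN, B_y = 30.44 kN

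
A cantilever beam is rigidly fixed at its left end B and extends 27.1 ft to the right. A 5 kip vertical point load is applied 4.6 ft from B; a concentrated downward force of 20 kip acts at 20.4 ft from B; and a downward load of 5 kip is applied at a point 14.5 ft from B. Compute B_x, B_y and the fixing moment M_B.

ΣF_x = 0: B_x = 0.
ΣF_y = 0: B_y − 5 − 20 − 5 = 0 → B_y = 30.00 kip.
ΣM about B: M_B − 5·4.6 − 20·20.4 − 5·14.5 = 0 → M_B = 503.5 kip·ft.

B_x = 0, B_y = 30.00 kip, M_B = 503.5 kip·ft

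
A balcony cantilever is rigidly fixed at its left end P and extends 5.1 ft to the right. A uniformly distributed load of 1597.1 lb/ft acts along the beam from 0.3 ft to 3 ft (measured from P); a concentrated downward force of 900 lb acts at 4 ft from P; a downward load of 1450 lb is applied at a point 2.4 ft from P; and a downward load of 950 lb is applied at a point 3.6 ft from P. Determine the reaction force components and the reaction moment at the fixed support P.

Resultant of the distributed load: 1597.1 × 2.7 = 4312.17 lb at 1.65 ft from P.
ΣF_x = 0: P_x = 0.
ΣF_y = 0: P_y − 1597.1·2.7 − 900 − 1450 − 950 = 0 → P_y = 7612 lb.
ΣM about P: M_P − (1597.1·2.7)·1.65 − 900·4 − 1450·2.4 − 950·3.6 = 0 → M_P = 17620 lb·ft.

P_x = 0, P_y = 7612 lb, M_P = 17620 lb·ft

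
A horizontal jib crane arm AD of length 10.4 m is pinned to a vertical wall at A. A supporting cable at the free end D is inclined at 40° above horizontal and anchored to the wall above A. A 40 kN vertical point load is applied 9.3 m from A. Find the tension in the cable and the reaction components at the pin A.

T = 55.65 kN, A_x = 42.63 kN, A_y = 4.231 kN

ΣM about A: T·sin40°·10.4 − 40·9.3 = 0 → T = 372/(10.4·0.642788) = 55.647 ≈ 55.65 kN.
ΣF_x = 0: A_x − T·cos40° = 0 → A_x = 55.647 × 0.766044 = 42.63 kN.
ΣF_y = 0: A_y + T·sin40° − 40 = 0 → A_y = 40 − 55.647 × 0.642788 = 4.231 kN.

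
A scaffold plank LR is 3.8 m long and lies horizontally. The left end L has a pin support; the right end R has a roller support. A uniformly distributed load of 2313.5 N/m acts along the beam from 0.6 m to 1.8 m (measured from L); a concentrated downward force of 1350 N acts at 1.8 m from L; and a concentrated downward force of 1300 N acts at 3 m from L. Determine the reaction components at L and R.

Resultant of the distributed load: 2313.5 × 1.2 = 2776.2 N at 1.2 m from L.
Taking moments about L: R_y·3.8 − (2313.5·1.2)·1.2 − 1350·1.8 − 1300·3 = 0 → R_y = 9661.44/3.8 = 2542.48 ≈ 2542 N.
ΣF_y = 0: L_y + 2542.48 − 2313.5·1.2 − 1350 − 1300 = 0 → L_y = 2884 N.
ΣF_x = 0: no horizontal applied forces, so L_x = 0.

L_x = 0, L_y = 2884 N, R_y = 2542 N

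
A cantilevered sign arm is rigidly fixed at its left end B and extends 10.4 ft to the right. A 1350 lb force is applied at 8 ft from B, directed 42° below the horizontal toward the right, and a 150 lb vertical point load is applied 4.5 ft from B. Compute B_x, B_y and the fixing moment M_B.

B_x = -1003 lb, B_y = 1053 lb, M_B = 7902 lb·ft

ΣF_x = 0: B_x + 1350·cos42° = 0 → B_x = -1003 lb.
ΣF_y = 0: B_y − 1350·sin42° − 150 = 0 → B_y = 1053 lb.
ΣM about B: M_B − 1350·sin42°·8 − 150·4.5 = 0 → M_B = 7902 lb·ft.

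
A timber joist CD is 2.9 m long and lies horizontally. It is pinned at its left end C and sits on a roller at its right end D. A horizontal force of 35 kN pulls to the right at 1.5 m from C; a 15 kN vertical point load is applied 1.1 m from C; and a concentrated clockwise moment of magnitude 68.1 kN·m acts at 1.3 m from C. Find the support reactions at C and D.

Taking moments about C: D_y·2.9 − 15·1.1 − 68.1 = 0 → D_y = 84.6/2.9 = 29.1724 ≈ 29.17 kN.
ΣF_y = 0: C_y + 29.1724 − 15 = 0 → C_y = -14.17 kN.
ΣF_x = 0: C_x + 35 = 0 → C_x = -35.00 kN.

C_x = -35.00 kN, C_y = -14.17 kN, D_y = 29.17 kN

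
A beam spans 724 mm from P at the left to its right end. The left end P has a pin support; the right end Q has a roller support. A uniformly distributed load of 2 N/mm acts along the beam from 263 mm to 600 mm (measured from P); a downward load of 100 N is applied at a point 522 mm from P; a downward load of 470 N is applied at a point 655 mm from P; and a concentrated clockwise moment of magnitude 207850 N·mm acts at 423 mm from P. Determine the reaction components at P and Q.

Resultant of the distributed load: 2 × 337 = 674 N at 431.5 mm from P.
Moments about P: Q_y·724 − (2·337)·431.5 − 100·522 − 470·655 − 207850 = 0 → Q_y = 858731/724 = 1186.09 ≈ 1186 N.
ΣF_y = 0: P_y + 1186.09 − 2·337 − 100 − 470 = 0 → P_y = 57.91 N.
ΣF_x = 0: no horizontal applied forces, so P_x = 0.

P_x = 0, P_y = 57.91 N, Q_y = 1186 N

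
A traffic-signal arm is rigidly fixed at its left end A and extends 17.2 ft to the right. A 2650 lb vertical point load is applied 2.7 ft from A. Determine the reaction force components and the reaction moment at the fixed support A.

A_x = 0, A_y = 2650 lb, M_A = 7155 lb·ft

ΣF_x = 0: A_x = 0.
ΣF_y = 0: A_y − 2650 = 0 → A_y = 2650 lb.
ΣM about A: M_A − 2650·2.7 = 0 → M_A = 7155 lb·ft.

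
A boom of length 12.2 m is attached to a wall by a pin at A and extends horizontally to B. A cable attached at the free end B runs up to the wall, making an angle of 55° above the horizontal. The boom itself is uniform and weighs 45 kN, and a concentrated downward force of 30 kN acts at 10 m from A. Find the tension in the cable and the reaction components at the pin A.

ΣM about A: T·sin55°·12.2 − 45·6.1 − 30·10 = 0 → T = 574.5/(12.2·0.819152) = 57.4865 ≈ 57.49 kN.
ΣF_x = 0: A_x − T·cos55° = 0 → A_x = 57.4865 × 0.573576 = 32.97 kN.
ΣF_y = 0: A_y + T·sin55° − 45 − 30 = 0 → A_y = 75 − 57.4865 × 0.819152 = 27.91 kN.

T = 57.49 kN, A_x = 32.97 kN, A_y = 27.91 kN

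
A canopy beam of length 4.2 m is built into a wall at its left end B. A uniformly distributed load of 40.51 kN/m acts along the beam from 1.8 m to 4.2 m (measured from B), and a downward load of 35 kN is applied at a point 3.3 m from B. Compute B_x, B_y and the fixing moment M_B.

B_x = 0, B_y = 132.2 kN, M_B = 407.2 kN·m

Resultant of the distributed load: 40.51 × 2.4 = 97.224 kN at 3 m from B.
ΣF_x = 0: B_x = 0.
ΣF_y = 0: B_y − 40.51·2.4 − 35 = 0 → B_y = 132.2 kN.
ΣM about B: M_B − (40.51·2.4)·3 − 35·3.3 = 0 → M_B = 407.2 kN·m.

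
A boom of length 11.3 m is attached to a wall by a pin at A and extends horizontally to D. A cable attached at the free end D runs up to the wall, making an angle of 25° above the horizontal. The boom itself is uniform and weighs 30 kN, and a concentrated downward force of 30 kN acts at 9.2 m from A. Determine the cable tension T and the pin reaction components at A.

T = 93.29 kN, A_x = 84.55 kN, A_y = 20.58 kN

ΣM about A: T·sin25°·11.3 − 30·5.65 − 30·9.2 = 0 → T = 445.5/(11.3·0.422618) = 93.287 ≈ 93.29 kN.
ΣF_x = 0: A_x − T·cos25° = 0 → A_x = 93.287 × 0.906308 = 84.55 kN.
ΣF_y = 0: A_y + T·sin25° − 30 − 30 = 0 → A_y = 60 − 93.287 × 0.422618 = 20.58 kN.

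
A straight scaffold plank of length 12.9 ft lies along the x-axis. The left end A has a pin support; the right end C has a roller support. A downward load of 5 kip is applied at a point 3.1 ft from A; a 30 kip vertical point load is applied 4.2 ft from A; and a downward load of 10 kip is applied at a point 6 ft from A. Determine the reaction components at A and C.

ΣM about A: C_y·12.9 − 5·3.1 − 30·4.2 − 10·6 = 0 → C_y = 201.5/12.9 = 15.6202 ≈ 15.62 kip.
ΣF_y = 0: A_y + 15.6202 − 5 − 30 − 10 = 0 → A_y = 29.38 kip.
ΣF_x = 0: no horizontal applied forces, so A_x = 0.

A_x = 0, A_y = 29.38 kip, C_y = 15.62 kip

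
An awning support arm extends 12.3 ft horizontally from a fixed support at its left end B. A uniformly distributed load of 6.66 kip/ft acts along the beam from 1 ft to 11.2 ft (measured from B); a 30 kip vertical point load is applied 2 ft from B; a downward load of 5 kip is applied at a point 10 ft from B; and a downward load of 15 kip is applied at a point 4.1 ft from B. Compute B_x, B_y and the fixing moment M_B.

B_x = 0, B_y = 117.9 kip, M_B = 585.9 kip·ft

Resultant of the distributed load: 6.66 × 10.2 = 67.932 kip at 6.1 ft from B.
ΣF_x = 0: B_x = 0.
ΣF_y = 0: B_y − 6.66·10.2 − 30 − 5 − 15 = 0 → B_y = 117.9 kip.
ΣM about B: M_B − (6.66·10.2)·6.1 − 30·2 − 5·10 − 15·4.1 = 0 → M_B = 585.9 kip·ft.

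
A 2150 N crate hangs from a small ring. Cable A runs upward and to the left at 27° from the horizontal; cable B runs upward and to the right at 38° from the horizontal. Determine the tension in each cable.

ΣF_x = 0: −T_A·cos27° + T_B·cos38° = 0 → T_B = 1.1307·T_A.
ΣF_y = 0: T_A·sin27° + T_B·sin38° = 2150.
Substitute: T_A·(0.45399 + 1.1307·0.615661) = 2150 → T_A = 1869.37 ≈ 1869 N.
Then T_B = 1.1307 × 1869.37 = 2114 N.

T_A = 1869 N, T_B = 2114 N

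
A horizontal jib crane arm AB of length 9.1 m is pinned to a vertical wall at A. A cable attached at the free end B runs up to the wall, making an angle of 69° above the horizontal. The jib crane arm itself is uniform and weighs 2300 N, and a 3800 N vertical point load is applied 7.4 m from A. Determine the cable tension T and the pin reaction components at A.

ΣM about A: T·sin69°·9.1 − 2300·4.55 − 3800·7.4 = 0 → T = 38585/(9.1·0.93358) = 4541.77 ≈ 4542 N.
ΣF_x = 0: A_x − T·cos69° = 0 → A_x = 4541.77 × 0.358368 = 1628 N.
ΣF_y = 0: A_y + T·sin69° − 2300 − 3800 = 0 → A_y = 6100 − 4541.77 × 0.93358 = 1860 N.

T = 4542 N, A_x = 1628 N, A_y = 1860 N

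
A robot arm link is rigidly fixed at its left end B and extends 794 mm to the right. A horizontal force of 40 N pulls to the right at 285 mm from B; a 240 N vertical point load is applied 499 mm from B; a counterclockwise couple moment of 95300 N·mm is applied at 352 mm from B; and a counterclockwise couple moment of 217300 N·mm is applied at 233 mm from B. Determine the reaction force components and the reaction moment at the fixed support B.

ΣF_x = 0: B_x + 40 = 0 → B_x = -40.00 N.
ΣF_y = 0: B_y − 240 = 0 → B_y = 240.0 N.
ΣM about B: M_B − 240·499 + 95300 + 217300 = 0 → M_B = -192800 N·mm.

B_x = -40.00 N, B_y = 240.0 N, M_B = -192800 N·mm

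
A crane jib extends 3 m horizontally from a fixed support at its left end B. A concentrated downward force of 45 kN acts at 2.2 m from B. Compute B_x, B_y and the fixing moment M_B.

ΣF_x = 0: B_x = 0.
ΣF_y = 0: B_y − 45 = 0 → B_y = 45.00 kN.
ΣM about B: M_B − 45·2.2 = 0 → M_B = 99.00 kN·m.

B_x = 0, B_y = 45.00 kN, M_B = 99.00 kN·m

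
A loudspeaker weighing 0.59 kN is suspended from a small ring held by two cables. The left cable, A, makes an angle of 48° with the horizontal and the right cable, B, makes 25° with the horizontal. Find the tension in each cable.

T_A = 0.5592 kN, T_B = 0.4128 kN

ΣF_x = 0: −T_A·cos48° + T_B·cos25° = 0 → T_B = 0.738304·T_A.
ΣF_y = 0: T_A·sin48° + T_B·sin25° = 0.59.
Substitute: T_A·(0.743145 + 0.738304·0.422618) = 0.59 → T_A = 0.559154 ≈ 0.5592 kN.
Then T_B = 0.738304 × 0.559154 = 0.4128 kN.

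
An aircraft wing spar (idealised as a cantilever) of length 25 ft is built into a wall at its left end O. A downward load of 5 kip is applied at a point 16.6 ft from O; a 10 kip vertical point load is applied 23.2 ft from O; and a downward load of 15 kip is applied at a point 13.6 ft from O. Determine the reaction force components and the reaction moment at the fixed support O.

O_x = 0, O_y = 30.00 kip, M_O = 519.0 kip·ft

ΣF_x = 0: O_x = 0.
ΣF_y = 0: O_y − 5 − 10 − 15 = 0 → O_y = 30.00 kip.
ΣM about O: M_O − 5·16.6 − 10·23.2 − 15·13.6 = 0 → M_O = 519.0 kip·ft.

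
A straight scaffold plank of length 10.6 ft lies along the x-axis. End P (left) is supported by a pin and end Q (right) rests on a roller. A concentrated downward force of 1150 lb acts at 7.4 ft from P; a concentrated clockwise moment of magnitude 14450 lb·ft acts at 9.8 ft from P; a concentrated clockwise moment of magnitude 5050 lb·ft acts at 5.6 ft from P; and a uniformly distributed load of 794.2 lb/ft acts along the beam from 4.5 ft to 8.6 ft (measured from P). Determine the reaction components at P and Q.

Resultant of the distributed load: 794.2 × 4.1 = 3256.22 lb at 6.55 ft from P.
ΣM about P: Q_y·10.6 − 1150·7.4 − 14450 − 5050 − (794.2·4.1)·6.55 = 0 → Q_y = 49338.241/10.6 = 4654.55 ≈ 4655 lb.
ΣF_y = 0: P_y + 4654.55 − 1150 − 794.2·4.1 = 0 → P_y = -248.3 lb.
ΣF_x = 0: no horizontal applied forces, so P_x = 0.

P_x = 0, P_y = -248.3 lb, Q_y = 4655 lb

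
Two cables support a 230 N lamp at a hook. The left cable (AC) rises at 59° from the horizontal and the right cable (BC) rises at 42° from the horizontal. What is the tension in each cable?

T_AC = 174.1 N, T_BC = 120.7 N

ΣF_x = 0: −T_AC·cos59° + T_BC·cos42° = 0 → T_BC = 0.693052·T_AC.
ΣF_y = 0: T_AC·sin59° + T_BC·sin42° = 230.
Substitute: T_AC·(0.857167 + 0.693052·0.669131) = 230 → T_AC = 174.122 ≈ 174.1 N.
Then T_BC = 0.693052 × 174.122 = 120.7 N.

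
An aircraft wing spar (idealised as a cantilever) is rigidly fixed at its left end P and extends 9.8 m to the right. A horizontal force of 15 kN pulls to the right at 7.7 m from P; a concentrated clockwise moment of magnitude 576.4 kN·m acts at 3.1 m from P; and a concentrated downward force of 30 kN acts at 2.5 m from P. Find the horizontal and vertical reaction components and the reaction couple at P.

P_x = -15.00 kN, P_y = 30.00 kN, M_P = 651.4 kN·m

ΣF_x = 0: P_x + 15 = 0 → P_x = -15.00 kN.
ΣF_y = 0: P_y − 30 = 0 → P_y = 30.00 kN.
ΣM about P: M_P − 576.4 − 30·2.5 = 0 → M_P = 651.4 kN·m.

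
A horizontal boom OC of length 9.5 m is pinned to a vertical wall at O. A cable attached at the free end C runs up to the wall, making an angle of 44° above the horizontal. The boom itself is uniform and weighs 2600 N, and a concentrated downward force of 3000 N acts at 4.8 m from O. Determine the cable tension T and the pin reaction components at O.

T = 4053 N, O_x = 2916 N, O_y = 2784 N

ΣM about O: T·sin44°·9.5 − 2600·4.75 − 3000·4.8 = 0 → T = 26750/(9.5·0.694658) = 4053.49 ≈ 4053 N.
ΣF_x = 0: O_x − T·cos44° = 0 → O_x = 4053.49 × 0.71934 = 2916 N.
ΣF_y = 0: O_y + T·sin44° − 2600 − 3000 = 0 → O_y = 5600 − 4053.49 × 0.694658 = 2784 N.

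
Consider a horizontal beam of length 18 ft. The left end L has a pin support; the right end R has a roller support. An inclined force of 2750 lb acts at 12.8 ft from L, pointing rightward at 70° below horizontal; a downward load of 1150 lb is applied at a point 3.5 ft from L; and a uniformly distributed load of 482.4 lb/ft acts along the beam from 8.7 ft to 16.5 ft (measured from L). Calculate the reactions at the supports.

Resultant of the distributed load: 482.4 × 7.8 = 3762.72 lb at 12.6 ft from L.
Moments about L: R_y·18 − 2750·sin70°·12.8 − 1150·3.5 − (482.4·7.8)·12.6 = 0 → R_y = 84512.5/18 = 4695.14 ≈ 4695 lb.
ΣF_y = 0: L_y + 4695.14 − 2750·sin70° − 1150 − 482.4·7.8 = 0 → L_y = 2802 lb.
ΣF_x = 0: L_x + 2750·cos70° = 0 → L_x = -940.6 lb.

L_x = -940.6 lb, L_y = 2802 lb, R_y = 4695 lb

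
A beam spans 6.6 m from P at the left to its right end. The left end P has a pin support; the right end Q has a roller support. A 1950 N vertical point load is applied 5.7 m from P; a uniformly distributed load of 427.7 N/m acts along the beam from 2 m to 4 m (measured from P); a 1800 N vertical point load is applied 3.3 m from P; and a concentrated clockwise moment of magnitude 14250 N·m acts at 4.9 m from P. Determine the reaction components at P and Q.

Resultant of the distributed load: 427.7 × 2 = 855.4 N at 3 m from P.
Taking moments about P: Q_y·6.6 − 1950·5.7 − (427.7·2)·3 − 1800·3.3 − 14250 = 0 → Q_y = 33871.2/6.6 = 5132 N.
ΣF_y = 0: P_y + 5132 − 1950 − 427.7·2 − 1800 = 0 → P_y = -526.6 N.
ΣF_x = 0: no horizontal applied forces, so P_x = 0.

P_x = 0, P_y = -526.6 N, Q_y = 5132 N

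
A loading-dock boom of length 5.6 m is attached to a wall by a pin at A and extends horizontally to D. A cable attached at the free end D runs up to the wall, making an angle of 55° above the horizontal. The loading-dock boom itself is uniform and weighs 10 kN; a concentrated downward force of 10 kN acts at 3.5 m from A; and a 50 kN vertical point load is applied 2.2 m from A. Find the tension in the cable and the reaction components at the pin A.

ΣM about A: T·sin55°·5.6 − 10·2.8 − 10·3.5 − 50·2.2 = 0 → T = 173/(5.6·0.819152) = 37.7132 ≈ 37.71 kN.
ΣF_x = 0: A_x − T·cos55° = 0 → A_x = 37.7132 × 0.573576 = 21.63 kN.
ΣF_y = 0: A_y + T·sin55° − 10 − 10 − 50 = 0 → A_y = 70 − 37.7132 × 0.819152 = 39.11 kN.

T = 37.71 kN, A_x = 21.63 kN, A_y = 39.11 kN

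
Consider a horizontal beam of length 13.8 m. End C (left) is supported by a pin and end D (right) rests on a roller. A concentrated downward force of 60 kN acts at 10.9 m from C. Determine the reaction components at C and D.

C_x = 0, C_y = 12.61 kN, D_y = 47.39 kN

ΣM about C: D_y·13.8 − 60·10.9 = 0 → D_y = 654/13.8 = 47.3913 ≈ 47.39 kN.
ΣF_y = 0: C_y + 47.3913 − 60 = 0 → C_y = 12.61 kN.
ΣF_x = 0: no horizontal applied forces, so C_x = 0.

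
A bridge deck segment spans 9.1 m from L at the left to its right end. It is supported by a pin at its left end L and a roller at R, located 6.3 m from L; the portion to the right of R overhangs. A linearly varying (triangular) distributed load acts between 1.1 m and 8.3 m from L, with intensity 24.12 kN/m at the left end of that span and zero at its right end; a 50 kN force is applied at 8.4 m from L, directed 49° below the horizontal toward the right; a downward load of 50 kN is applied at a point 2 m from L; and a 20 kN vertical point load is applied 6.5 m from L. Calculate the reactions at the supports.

L_x = -32.80 kN, L_y = 59.51 kN, R_y = 135.1 kN

Resultant of the triangular load: ½ × 24.12 × 7.2 = 86.832 kN, acting at 3.5 m from L (one-third of the span from the peak).
Moments about L: R_y·6.3 − (½·24.12·7.2)·3.5 − 50·sin49°·8.4 − 50·2 − 20·6.5 = 0 → R_y = 850.89/6.3 = 135.062 ≈ 135.1 kN.
ΣF_y = 0: L_y + 135.062 − ½·24.12·7.2 − 50·sin49° − 50 − 20 = 0 → L_y = 59.51 kN.
ΣF_x = 0: L_x + 50·cos49° = 0 → L_x = -32.80 kN.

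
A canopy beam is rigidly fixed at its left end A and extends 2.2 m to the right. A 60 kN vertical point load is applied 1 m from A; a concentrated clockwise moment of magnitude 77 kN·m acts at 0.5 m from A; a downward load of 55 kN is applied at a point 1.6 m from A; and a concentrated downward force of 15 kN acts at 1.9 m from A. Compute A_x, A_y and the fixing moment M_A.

A_x = 0, A_y = 130.0 kN, M_A = 253.5 kN·m

ΣF_x = 0: A_x = 0.
ΣF_y = 0: A_y − 60 − 55 − 15 = 0 → A_y = 130.0 kN.
ΣM about A: M_A − 60·1 − 77 − 55·1.6 − 15·1.9 = 0 → M_A = 253.5 kN·m.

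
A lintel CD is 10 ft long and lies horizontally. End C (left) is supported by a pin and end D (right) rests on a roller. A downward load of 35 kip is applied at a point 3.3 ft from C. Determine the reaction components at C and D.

Moments about C: D_y·10 − 35·3.3 = 0 → D_y = 115.5/10 = 11.55 kip.
ΣF_y = 0: C_y + 11.55 − 35 = 0 → C_y = 23.45 kip.
ΣF_x = 0: no horizontal applied forces, so C_x = 0.

C_x = 0, C_y = 23.45 kip, D_y = 11.55 kip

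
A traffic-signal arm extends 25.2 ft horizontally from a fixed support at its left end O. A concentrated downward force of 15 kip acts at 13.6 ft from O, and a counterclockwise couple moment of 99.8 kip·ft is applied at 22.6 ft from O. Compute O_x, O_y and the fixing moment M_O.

ΣF_x = 0: O_x = 0.
ΣF_y = 0: O_y − 15 = 0 → O_y = 15.00 kip.
ΣM about O: M_O − 15·13.6 + 99.8 = 0 → M_O = 104.2 kip·ft.

O_x = 0, O_y = 15.00 kip, M_O = 104.2 kip·ft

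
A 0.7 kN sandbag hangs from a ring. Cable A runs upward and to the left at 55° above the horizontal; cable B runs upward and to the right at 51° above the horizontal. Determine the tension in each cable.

ΣF_x = 0: −T_A·cos55° + T_B·cos51° = 0 → T_B = 0.911422·T_A.
ΣF_y = 0: T_A·sin55° + T_B·sin51° = 0.7.
Substitute: T_A·(0.819152 + 0.911422·0.777146) = 0.7 → T_A = 0.458277 ≈ 0.4583 kN.
Then T_B = 0.911422 × 0.458277 = 0.4177 kN.

T_A = 0.4583 kN, T_B = 0.4177 kN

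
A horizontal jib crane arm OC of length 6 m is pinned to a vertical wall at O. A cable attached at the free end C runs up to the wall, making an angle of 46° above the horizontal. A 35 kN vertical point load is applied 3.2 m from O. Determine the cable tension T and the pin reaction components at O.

T = 25.95 kN, O_x = 18.03 kN, O_y = 16.33 kN

ΣM about O: T·sin46°·6 − 35·3.2 = 0 → T = 112/(6·0.71934) = 25.9497 ≈ 25.95 kN.
ΣF_x = 0: O_x − T·cos46° = 0 → O_x = 25.9497 × 0.694658 = 18.03 kN.
ΣF_y = 0: O_y + T·sin46° − 35 = 0 → O_y = 35 − 25.9497 × 0.71934 = 16.33 kN.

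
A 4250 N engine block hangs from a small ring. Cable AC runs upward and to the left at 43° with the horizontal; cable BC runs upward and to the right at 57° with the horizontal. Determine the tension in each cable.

T_AC = 2350 N, T_BC = 3156 N

ΣF_x = 0: −T_AC·cos43° + T_BC·cos57° = 0 → T_BC = 1.34282·T_AC.
ΣF_y = 0: T_AC·sin43° + T_BC·sin57° = 4250.
Substitute: T_AC·(0.681998 + 1.34282·0.838671) = 4250 → T_AC = 2350.43 ≈ 2350 N.
Then T_BC = 1.34282 × 2350.43 = 3156 N.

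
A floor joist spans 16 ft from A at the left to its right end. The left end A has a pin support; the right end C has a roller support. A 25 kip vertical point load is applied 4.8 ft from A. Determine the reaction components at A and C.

Moments about A: C_y·16 − 25·4.8 = 0 → C_y = 120/16 = 7.500 kip.
ΣF_y = 0: A_y + 7.5 − 25 = 0 → A_y = 17.50 kip.
ΣF_x = 0: no horizontal applied forces, so A_x = 0.

A_x = 0, A_y = 17.50 kip, C_y = 7.500 kip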